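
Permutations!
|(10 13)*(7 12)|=2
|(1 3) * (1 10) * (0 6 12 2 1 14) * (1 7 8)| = |(0 6 12 2 7 8 1 3 10 14)| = 10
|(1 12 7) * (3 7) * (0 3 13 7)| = 4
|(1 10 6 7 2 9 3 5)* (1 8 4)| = 10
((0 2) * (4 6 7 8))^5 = (0 2)(4 6 7 8)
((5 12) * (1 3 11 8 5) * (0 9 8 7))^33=((0 9 8 5 12 1 3 11 7))^33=(0 3 5)(1 8 7)(9 11 12)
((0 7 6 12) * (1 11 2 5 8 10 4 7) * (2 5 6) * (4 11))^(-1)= (0 12 6 2 7 4 1)(5 11 10 8)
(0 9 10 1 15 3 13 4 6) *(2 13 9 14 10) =[14, 15, 13, 9, 6, 5, 0, 7, 8, 2, 1, 11, 12, 4, 10, 3] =(0 14 10 1 15 3 9 2 13 4 6)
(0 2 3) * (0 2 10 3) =[10, 1, 0, 2, 4, 5, 6, 7, 8, 9, 3] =(0 10 3 2)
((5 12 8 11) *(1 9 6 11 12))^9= (1 5 11 6 9)(8 12)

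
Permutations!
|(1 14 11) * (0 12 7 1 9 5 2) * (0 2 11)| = |(0 12 7 1 14)(5 11 9)| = 15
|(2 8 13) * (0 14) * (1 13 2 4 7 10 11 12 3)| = |(0 14)(1 13 4 7 10 11 12 3)(2 8)| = 8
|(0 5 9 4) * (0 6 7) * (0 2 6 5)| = |(2 6 7)(4 5 9)| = 3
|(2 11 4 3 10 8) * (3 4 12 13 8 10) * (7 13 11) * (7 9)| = |(2 9 7 13 8)(11 12)| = 10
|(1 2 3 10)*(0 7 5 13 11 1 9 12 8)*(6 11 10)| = 40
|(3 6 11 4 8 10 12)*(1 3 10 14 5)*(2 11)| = |(1 3 6 2 11 4 8 14 5)(10 12)| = 18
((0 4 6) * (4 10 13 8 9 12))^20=(0 9)(4 13)(6 8)(10 12)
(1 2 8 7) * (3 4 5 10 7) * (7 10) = (10)(1 2 8 3 4 5 7) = [0, 2, 8, 4, 5, 7, 6, 1, 3, 9, 10]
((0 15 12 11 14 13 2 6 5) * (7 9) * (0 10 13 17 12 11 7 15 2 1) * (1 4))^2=((0 2 6 5 10 13 4 1)(7 9 15 11 14 17 12))^2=(0 6 10 4)(1 2 5 13)(7 15 14 12 9 11 17)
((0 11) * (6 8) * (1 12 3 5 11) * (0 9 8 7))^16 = ((0 1 12 3 5 11 9 8 6 7))^16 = (0 9 12 6 5)(1 8 3 7 11)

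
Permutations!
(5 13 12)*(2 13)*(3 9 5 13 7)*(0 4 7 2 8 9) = (0 4 7 3)(5 8 9)(12 13) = [4, 1, 2, 0, 7, 8, 6, 3, 9, 5, 10, 11, 13, 12]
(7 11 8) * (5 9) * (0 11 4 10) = (0 11 8 7 4 10)(5 9) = [11, 1, 2, 3, 10, 9, 6, 4, 7, 5, 0, 8]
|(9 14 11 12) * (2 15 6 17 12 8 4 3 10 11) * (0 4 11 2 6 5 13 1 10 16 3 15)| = |(0 4 15 5 13 1 10 2)(3 16)(6 17 12 9 14)(8 11)| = 40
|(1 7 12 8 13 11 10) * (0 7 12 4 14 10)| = 10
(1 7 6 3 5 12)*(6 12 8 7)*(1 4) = (1 6 3 5 8 7 12 4) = [0, 6, 2, 5, 1, 8, 3, 12, 7, 9, 10, 11, 4]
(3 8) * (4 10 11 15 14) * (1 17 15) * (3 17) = (1 3 8 17 15 14 4 10 11) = [0, 3, 2, 8, 10, 5, 6, 7, 17, 9, 11, 1, 12, 13, 4, 14, 16, 15]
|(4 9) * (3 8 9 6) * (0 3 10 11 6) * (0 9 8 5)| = 6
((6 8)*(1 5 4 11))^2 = ((1 5 4 11)(6 8))^2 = (1 4)(5 11)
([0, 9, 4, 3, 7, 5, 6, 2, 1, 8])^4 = [0, 9, 4, 3, 7, 5, 6, 2, 1, 8]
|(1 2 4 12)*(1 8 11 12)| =|(1 2 4)(8 11 12)| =3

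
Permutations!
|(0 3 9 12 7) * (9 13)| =6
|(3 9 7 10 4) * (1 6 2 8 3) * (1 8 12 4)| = |(1 6 2 12 4 8 3 9 7 10)| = 10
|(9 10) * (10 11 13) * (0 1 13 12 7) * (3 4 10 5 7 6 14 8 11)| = 20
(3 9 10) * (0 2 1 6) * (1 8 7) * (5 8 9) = (0 2 9 10 3 5 8 7 1 6) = [2, 6, 9, 5, 4, 8, 0, 1, 7, 10, 3]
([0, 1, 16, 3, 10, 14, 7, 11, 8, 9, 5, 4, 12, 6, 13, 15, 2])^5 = [0, 1, 16, 3, 6, 11, 5, 14, 8, 9, 7, 13, 12, 10, 4, 15, 2]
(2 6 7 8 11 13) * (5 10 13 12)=(2 6 7 8 11 12 5 10 13)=[0, 1, 6, 3, 4, 10, 7, 8, 11, 9, 13, 12, 5, 2]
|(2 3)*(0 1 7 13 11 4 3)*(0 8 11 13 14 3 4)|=8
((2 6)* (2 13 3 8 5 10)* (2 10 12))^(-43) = (2 12 5 8 3 13 6)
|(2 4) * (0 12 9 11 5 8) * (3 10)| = |(0 12 9 11 5 8)(2 4)(3 10)| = 6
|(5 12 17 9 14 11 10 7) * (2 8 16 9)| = |(2 8 16 9 14 11 10 7 5 12 17)| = 11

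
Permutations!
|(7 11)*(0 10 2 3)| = 4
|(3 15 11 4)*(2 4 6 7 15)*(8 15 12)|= |(2 4 3)(6 7 12 8 15 11)|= 6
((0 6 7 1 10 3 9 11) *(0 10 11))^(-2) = ((0 6 7 1 11 10 3 9))^(-2) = (0 3 11 7)(1 6 9 10)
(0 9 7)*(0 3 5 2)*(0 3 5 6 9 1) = (0 1)(2 3 6 9 7 5) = [1, 0, 3, 6, 4, 2, 9, 5, 8, 7]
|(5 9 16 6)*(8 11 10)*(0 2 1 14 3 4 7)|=|(0 2 1 14 3 4 7)(5 9 16 6)(8 11 10)|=84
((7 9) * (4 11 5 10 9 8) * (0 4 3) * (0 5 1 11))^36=((0 4)(1 11)(3 5 10 9 7 8))^36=(11)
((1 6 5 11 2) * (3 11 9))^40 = ((1 6 5 9 3 11 2))^40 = (1 11 9 6 2 3 5)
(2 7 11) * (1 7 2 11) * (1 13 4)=[0, 7, 2, 3, 1, 5, 6, 13, 8, 9, 10, 11, 12, 4]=(1 7 13 4)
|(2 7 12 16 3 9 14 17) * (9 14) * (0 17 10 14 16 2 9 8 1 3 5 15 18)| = |(0 17 9 8 1 3 16 5 15 18)(2 7 12)(10 14)| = 30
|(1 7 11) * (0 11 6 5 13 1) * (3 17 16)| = |(0 11)(1 7 6 5 13)(3 17 16)| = 30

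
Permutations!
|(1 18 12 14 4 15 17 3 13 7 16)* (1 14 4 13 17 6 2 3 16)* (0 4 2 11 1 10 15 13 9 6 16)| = 17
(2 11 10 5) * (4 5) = (2 11 10 4 5) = [0, 1, 11, 3, 5, 2, 6, 7, 8, 9, 4, 10]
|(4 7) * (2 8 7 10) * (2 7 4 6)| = |(2 8 4 10 7 6)| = 6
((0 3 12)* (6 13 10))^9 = (13)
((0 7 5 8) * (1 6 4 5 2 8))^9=(0 7 2 8)(1 6 4 5)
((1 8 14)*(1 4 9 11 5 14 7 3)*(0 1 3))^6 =(0 8)(1 7)(4 9 11 5 14)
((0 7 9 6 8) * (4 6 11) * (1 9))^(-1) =(0 8 6 4 11 9 1 7)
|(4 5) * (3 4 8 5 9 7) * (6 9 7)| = |(3 4 7)(5 8)(6 9)| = 6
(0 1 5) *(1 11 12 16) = (0 11 12 16 1 5) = [11, 5, 2, 3, 4, 0, 6, 7, 8, 9, 10, 12, 16, 13, 14, 15, 1]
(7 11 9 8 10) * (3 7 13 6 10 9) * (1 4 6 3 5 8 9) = (1 4 6 10 13 3 7 11 5 8) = [0, 4, 2, 7, 6, 8, 10, 11, 1, 9, 13, 5, 12, 3]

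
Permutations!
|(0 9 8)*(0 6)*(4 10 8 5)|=7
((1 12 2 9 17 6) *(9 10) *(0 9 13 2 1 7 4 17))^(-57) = ((0 9)(1 12)(2 10 13)(4 17 6 7))^(-57) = (0 9)(1 12)(4 7 6 17)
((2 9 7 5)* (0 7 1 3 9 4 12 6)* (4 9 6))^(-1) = (0 6 3 1 9 2 5 7)(4 12)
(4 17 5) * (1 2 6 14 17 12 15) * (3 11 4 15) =(1 2 6 14 17 5 15)(3 11 4 12) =[0, 2, 6, 11, 12, 15, 14, 7, 8, 9, 10, 4, 3, 13, 17, 1, 16, 5]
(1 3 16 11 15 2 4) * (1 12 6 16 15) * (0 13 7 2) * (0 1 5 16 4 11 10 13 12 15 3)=(0 12 6 4 15 1)(2 11 5 16 10 13 7)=[12, 0, 11, 3, 15, 16, 4, 2, 8, 9, 13, 5, 6, 7, 14, 1, 10]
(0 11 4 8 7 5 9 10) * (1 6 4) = (0 11 1 6 4 8 7 5 9 10) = [11, 6, 2, 3, 8, 9, 4, 5, 7, 10, 0, 1]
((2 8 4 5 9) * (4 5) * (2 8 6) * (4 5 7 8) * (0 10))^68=(10)(4 9 5)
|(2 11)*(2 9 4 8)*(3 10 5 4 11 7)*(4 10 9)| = |(2 7 3 9 11 4 8)(5 10)| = 14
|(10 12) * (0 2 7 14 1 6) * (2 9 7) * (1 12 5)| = 9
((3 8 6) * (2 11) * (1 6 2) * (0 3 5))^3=((0 3 8 2 11 1 6 5))^3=(0 2 6 3 11 5 8 1)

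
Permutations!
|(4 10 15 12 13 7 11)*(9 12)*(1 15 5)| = 10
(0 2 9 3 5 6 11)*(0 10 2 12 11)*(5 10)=(0 12 11 5 6)(2 9 3 10)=[12, 1, 9, 10, 4, 6, 0, 7, 8, 3, 2, 5, 11]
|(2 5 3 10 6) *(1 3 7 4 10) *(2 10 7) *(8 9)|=|(1 3)(2 5)(4 7)(6 10)(8 9)|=2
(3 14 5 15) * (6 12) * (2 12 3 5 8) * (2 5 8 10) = (2 12 6 3 14 10)(5 15 8) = [0, 1, 12, 14, 4, 15, 3, 7, 5, 9, 2, 11, 6, 13, 10, 8]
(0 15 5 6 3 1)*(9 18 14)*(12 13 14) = (0 15 5 6 3 1)(9 18 12 13 14) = [15, 0, 2, 1, 4, 6, 3, 7, 8, 18, 10, 11, 13, 14, 9, 5, 16, 17, 12]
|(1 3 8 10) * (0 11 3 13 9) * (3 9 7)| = |(0 11 9)(1 13 7 3 8 10)| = 6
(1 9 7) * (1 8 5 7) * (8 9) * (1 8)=[0, 1, 2, 3, 4, 7, 6, 9, 5, 8]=(5 7 9 8)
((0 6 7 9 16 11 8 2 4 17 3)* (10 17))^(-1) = (0 3 17 10 4 2 8 11 16 9 7 6)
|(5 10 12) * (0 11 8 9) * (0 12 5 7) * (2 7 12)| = |(12)(0 11 8 9 2 7)(5 10)| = 6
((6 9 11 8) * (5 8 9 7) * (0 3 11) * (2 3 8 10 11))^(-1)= ((0 8 6 7 5 10 11 9)(2 3))^(-1)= (0 9 11 10 5 7 6 8)(2 3)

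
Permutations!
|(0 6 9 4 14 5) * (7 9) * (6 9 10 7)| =10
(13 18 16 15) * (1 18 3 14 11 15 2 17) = (1 18 16 2 17)(3 14 11 15 13) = [0, 18, 17, 14, 4, 5, 6, 7, 8, 9, 10, 15, 12, 3, 11, 13, 2, 1, 16]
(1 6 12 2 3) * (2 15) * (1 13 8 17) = [0, 6, 3, 13, 4, 5, 12, 7, 17, 9, 10, 11, 15, 8, 14, 2, 16, 1] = (1 6 12 15 2 3 13 8 17)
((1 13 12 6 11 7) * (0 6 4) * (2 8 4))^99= ((0 6 11 7 1 13 12 2 8 4))^99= (0 4 8 2 12 13 1 7 11 6)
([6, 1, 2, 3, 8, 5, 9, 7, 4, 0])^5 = (0 9 6)(4 8)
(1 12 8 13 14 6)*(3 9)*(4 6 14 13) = (14)(1 12 8 4 6)(3 9) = [0, 12, 2, 9, 6, 5, 1, 7, 4, 3, 10, 11, 8, 13, 14]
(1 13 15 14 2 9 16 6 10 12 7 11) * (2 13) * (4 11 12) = (1 2 9 16 6 10 4 11)(7 12)(13 15 14) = [0, 2, 9, 3, 11, 5, 10, 12, 8, 16, 4, 1, 7, 15, 13, 14, 6]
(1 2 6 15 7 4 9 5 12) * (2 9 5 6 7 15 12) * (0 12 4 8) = (15)(0 12 1 9 6 4 5 2 7 8) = [12, 9, 7, 3, 5, 2, 4, 8, 0, 6, 10, 11, 1, 13, 14, 15]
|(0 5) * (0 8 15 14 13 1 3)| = |(0 5 8 15 14 13 1 3)| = 8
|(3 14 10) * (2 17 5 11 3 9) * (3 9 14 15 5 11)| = |(2 17 11 9)(3 15 5)(10 14)| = 12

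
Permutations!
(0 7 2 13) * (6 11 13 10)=[7, 1, 10, 3, 4, 5, 11, 2, 8, 9, 6, 13, 12, 0]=(0 7 2 10 6 11 13)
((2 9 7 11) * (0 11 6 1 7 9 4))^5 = ((0 11 2 4)(1 7 6))^5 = (0 11 2 4)(1 6 7)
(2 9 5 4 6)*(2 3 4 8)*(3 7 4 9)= (2 3 9 5 8)(4 6 7)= [0, 1, 3, 9, 6, 8, 7, 4, 2, 5]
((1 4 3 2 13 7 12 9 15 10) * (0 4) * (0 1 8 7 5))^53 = ((0 4 3 2 13 5)(7 12 9 15 10 8))^53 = (0 5 13 2 3 4)(7 8 10 15 9 12)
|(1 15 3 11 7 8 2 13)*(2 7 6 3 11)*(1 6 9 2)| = |(1 15 11 9 2 13 6 3)(7 8)| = 8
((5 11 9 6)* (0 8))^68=(11)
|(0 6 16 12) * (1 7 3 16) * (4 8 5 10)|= 28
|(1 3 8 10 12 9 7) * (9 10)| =|(1 3 8 9 7)(10 12)| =10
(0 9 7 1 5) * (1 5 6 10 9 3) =(0 3 1 6 10 9 7 5) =[3, 6, 2, 1, 4, 0, 10, 5, 8, 7, 9]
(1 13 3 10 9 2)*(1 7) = (1 13 3 10 9 2 7) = [0, 13, 7, 10, 4, 5, 6, 1, 8, 2, 9, 11, 12, 3]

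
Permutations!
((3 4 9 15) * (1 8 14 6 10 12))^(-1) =(1 12 10 6 14 8)(3 15 9 4)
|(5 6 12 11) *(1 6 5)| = |(1 6 12 11)| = 4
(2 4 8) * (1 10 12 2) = (1 10 12 2 4 8) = [0, 10, 4, 3, 8, 5, 6, 7, 1, 9, 12, 11, 2]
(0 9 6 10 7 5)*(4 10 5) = (0 9 6 5)(4 10 7) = [9, 1, 2, 3, 10, 0, 5, 4, 8, 6, 7]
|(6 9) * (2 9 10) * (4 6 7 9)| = 4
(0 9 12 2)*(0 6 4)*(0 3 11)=(0 9 12 2 6 4 3 11)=[9, 1, 6, 11, 3, 5, 4, 7, 8, 12, 10, 0, 2]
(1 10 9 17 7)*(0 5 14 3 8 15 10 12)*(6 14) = (0 5 6 14 3 8 15 10 9 17 7 1 12) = [5, 12, 2, 8, 4, 6, 14, 1, 15, 17, 9, 11, 0, 13, 3, 10, 16, 7]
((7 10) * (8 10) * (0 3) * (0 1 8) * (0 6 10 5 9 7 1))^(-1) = ((0 3)(1 8 5 9 7 6 10))^(-1) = (0 3)(1 10 6 7 9 5 8)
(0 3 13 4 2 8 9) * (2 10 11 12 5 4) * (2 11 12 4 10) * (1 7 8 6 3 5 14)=[5, 7, 6, 13, 2, 10, 3, 8, 9, 0, 12, 4, 14, 11, 1]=(0 5 10 12 14 1 7 8 9)(2 6 3 13 11 4)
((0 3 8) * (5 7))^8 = (0 8 3)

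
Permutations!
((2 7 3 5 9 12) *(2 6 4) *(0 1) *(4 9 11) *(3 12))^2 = ((0 1)(2 7 12 6 9 3 5 11 4))^2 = (2 12 9 5 4 7 6 3 11)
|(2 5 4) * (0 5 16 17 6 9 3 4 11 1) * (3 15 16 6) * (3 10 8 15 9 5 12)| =|(0 12 3 4 2 6 5 11 1)(8 15 16 17 10)| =45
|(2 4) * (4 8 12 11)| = |(2 8 12 11 4)| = 5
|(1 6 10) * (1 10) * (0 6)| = 3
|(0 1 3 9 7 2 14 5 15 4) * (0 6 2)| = |(0 1 3 9 7)(2 14 5 15 4 6)| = 30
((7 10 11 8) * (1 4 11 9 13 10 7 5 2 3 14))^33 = ((1 4 11 8 5 2 3 14)(9 13 10))^33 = (1 4 11 8 5 2 3 14)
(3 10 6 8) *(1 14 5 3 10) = (1 14 5 3)(6 8 10) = [0, 14, 2, 1, 4, 3, 8, 7, 10, 9, 6, 11, 12, 13, 5]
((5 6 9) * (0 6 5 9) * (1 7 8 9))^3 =((0 6)(1 7 8 9))^3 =(0 6)(1 9 8 7)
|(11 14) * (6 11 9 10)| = |(6 11 14 9 10)| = 5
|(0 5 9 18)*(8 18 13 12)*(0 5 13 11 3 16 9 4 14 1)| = |(0 13 12 8 18 5 4 14 1)(3 16 9 11)| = 36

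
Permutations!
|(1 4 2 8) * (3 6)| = |(1 4 2 8)(3 6)| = 4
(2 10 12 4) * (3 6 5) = (2 10 12 4)(3 6 5) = [0, 1, 10, 6, 2, 3, 5, 7, 8, 9, 12, 11, 4]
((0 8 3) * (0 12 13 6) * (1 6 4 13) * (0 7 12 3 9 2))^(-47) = ((0 8 9 2)(1 6 7 12)(4 13))^(-47) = (0 8 9 2)(1 6 7 12)(4 13)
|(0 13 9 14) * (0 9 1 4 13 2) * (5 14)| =|(0 2)(1 4 13)(5 14 9)| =6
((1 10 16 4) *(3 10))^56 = ((1 3 10 16 4))^56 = (1 3 10 16 4)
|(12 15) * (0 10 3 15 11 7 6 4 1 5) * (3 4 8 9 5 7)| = |(0 10 4 1 7 6 8 9 5)(3 15 12 11)| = 36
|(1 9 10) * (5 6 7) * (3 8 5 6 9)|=6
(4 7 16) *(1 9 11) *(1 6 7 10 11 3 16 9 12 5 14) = (1 12 5 14)(3 16 4 10 11 6 7 9) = [0, 12, 2, 16, 10, 14, 7, 9, 8, 3, 11, 6, 5, 13, 1, 15, 4]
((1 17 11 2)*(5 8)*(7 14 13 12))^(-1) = (1 2 11 17)(5 8)(7 12 13 14)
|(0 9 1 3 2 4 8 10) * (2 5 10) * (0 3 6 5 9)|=6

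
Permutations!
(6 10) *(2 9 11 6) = (2 9 11 6 10) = [0, 1, 9, 3, 4, 5, 10, 7, 8, 11, 2, 6]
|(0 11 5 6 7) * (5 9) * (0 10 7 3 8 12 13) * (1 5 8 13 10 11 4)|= |(0 4 1 5 6 3 13)(7 11 9 8 12 10)|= 42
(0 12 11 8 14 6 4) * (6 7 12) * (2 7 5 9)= [6, 1, 7, 3, 0, 9, 4, 12, 14, 2, 10, 8, 11, 13, 5]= (0 6 4)(2 7 12 11 8 14 5 9)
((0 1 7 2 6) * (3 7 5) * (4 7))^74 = ((0 1 5 3 4 7 2 6))^74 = (0 5 4 2)(1 3 7 6)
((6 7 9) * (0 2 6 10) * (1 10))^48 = (0 10 1 9 7 6 2)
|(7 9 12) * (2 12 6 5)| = 6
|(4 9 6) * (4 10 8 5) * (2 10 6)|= 6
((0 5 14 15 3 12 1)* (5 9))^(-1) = ((0 9 5 14 15 3 12 1))^(-1) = (0 1 12 3 15 14 5 9)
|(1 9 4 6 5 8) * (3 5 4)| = |(1 9 3 5 8)(4 6)| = 10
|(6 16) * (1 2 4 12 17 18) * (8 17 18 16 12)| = 9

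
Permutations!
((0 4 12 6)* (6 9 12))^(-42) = ((0 4 6)(9 12))^(-42) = (12)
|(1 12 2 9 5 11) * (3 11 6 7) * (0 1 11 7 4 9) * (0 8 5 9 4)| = 14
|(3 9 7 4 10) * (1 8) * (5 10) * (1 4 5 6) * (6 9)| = |(1 8 4 9 7 5 10 3 6)| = 9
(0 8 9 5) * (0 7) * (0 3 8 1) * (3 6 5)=[1, 0, 2, 8, 4, 7, 5, 6, 9, 3]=(0 1)(3 8 9)(5 7 6)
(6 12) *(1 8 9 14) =(1 8 9 14)(6 12) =[0, 8, 2, 3, 4, 5, 12, 7, 9, 14, 10, 11, 6, 13, 1]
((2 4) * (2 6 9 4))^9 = ((4 6 9))^9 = (9)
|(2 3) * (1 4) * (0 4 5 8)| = |(0 4 1 5 8)(2 3)| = 10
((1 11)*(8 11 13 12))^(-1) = (1 11 8 12 13)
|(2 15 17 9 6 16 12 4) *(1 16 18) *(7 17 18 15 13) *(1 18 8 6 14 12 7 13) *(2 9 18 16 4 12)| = 60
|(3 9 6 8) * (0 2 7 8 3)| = 12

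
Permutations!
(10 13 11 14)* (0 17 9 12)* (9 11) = (0 17 11 14 10 13 9 12) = [17, 1, 2, 3, 4, 5, 6, 7, 8, 12, 13, 14, 0, 9, 10, 15, 16, 11]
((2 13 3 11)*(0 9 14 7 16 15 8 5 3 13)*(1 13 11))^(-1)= (0 2 11 13 1 3 5 8 15 16 7 14 9)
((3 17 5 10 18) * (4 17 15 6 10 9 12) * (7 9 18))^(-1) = ((3 15 6 10 7 9 12 4 17 5 18))^(-1) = (3 18 5 17 4 12 9 7 10 6 15)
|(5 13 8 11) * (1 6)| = |(1 6)(5 13 8 11)| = 4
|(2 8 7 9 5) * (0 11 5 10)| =|(0 11 5 2 8 7 9 10)| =8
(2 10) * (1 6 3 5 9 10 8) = [0, 6, 8, 5, 4, 9, 3, 7, 1, 10, 2] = (1 6 3 5 9 10 2 8)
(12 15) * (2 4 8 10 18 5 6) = (2 4 8 10 18 5 6)(12 15) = [0, 1, 4, 3, 8, 6, 2, 7, 10, 9, 18, 11, 15, 13, 14, 12, 16, 17, 5]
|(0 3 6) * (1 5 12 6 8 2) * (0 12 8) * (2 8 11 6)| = 6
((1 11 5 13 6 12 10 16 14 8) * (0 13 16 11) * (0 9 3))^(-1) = ((0 13 6 12 10 11 5 16 14 8 1 9 3))^(-1) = (0 3 9 1 8 14 16 5 11 10 12 6 13)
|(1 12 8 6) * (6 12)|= 2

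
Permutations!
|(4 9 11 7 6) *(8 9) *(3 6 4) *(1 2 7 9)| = |(1 2 7 4 8)(3 6)(9 11)| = 10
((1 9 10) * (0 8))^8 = (1 10 9)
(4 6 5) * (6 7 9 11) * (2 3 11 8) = (2 3 11 6 5 4 7 9 8) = [0, 1, 3, 11, 7, 4, 5, 9, 2, 8, 10, 6]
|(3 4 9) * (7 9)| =|(3 4 7 9)| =4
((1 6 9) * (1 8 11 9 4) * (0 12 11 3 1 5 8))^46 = (0 11)(1 8 4)(3 5 6)(9 12)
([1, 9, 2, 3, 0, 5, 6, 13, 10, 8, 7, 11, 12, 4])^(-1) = (0 4 13 7 10 8 9 1)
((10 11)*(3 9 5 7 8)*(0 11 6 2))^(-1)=(0 2 6 10 11)(3 8 7 5 9)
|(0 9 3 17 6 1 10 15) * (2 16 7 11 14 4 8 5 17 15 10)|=44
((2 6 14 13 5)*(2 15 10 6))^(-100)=((5 15 10 6 14 13))^(-100)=(5 10 14)(6 13 15)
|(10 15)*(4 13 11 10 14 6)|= |(4 13 11 10 15 14 6)|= 7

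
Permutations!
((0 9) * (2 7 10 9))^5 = (10)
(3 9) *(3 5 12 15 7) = [0, 1, 2, 9, 4, 12, 6, 3, 8, 5, 10, 11, 15, 13, 14, 7] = (3 9 5 12 15 7)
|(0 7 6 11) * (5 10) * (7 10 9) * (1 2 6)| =|(0 10 5 9 7 1 2 6 11)| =9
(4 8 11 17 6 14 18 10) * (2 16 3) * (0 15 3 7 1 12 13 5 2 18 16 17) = (0 15 3 18 10 4 8 11)(1 12 13 5 2 17 6 14 16 7) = [15, 12, 17, 18, 8, 2, 14, 1, 11, 9, 4, 0, 13, 5, 16, 3, 7, 6, 10]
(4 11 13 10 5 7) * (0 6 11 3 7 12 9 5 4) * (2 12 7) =(0 6 11 13 10 4 3 2 12 9 5 7) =[6, 1, 12, 2, 3, 7, 11, 0, 8, 5, 4, 13, 9, 10]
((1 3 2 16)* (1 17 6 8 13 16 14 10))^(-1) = (1 10 14 2 3)(6 17 16 13 8)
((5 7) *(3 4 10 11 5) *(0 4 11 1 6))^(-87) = ((0 4 10 1 6)(3 11 5 7))^(-87) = (0 1 4 6 10)(3 11 5 7)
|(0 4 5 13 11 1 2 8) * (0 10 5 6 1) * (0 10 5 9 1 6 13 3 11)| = |(0 4 13)(1 2 8 5 3 11 10 9)| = 24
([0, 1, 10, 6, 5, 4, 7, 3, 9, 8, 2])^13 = (2 10)(3 6 7)(4 5)(8 9)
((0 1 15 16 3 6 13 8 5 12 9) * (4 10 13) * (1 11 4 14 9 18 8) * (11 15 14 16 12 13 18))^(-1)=(0 9 14 1 13 5 8 18 10 4 11 12 15)(3 16 6)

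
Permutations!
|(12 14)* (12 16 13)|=|(12 14 16 13)|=4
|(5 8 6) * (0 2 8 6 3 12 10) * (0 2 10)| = 6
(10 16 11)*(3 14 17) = (3 14 17)(10 16 11) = [0, 1, 2, 14, 4, 5, 6, 7, 8, 9, 16, 10, 12, 13, 17, 15, 11, 3]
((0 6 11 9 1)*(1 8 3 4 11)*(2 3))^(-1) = (0 1 6)(2 8 9 11 4 3) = ((0 6 1)(2 3 4 11 9 8))^(-1)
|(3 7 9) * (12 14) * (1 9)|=4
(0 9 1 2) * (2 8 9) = (0 2)(1 8 9) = [2, 8, 0, 3, 4, 5, 6, 7, 9, 1]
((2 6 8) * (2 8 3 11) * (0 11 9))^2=(0 2 3)(6 9 11)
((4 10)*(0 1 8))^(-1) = ((0 1 8)(4 10))^(-1) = (0 8 1)(4 10)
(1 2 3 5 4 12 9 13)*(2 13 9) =(1 13)(2 3 5 4 12) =[0, 13, 3, 5, 12, 4, 6, 7, 8, 9, 10, 11, 2, 1]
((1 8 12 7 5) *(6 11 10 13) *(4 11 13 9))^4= ((1 8 12 7 5)(4 11 10 9)(6 13))^4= (13)(1 5 7 12 8)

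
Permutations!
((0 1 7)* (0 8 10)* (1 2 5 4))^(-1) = ((0 2 5 4 1 7 8 10))^(-1) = (0 10 8 7 1 4 5 2)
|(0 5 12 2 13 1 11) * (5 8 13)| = 15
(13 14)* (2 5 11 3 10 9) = (2 5 11 3 10 9)(13 14) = [0, 1, 5, 10, 4, 11, 6, 7, 8, 2, 9, 3, 12, 14, 13]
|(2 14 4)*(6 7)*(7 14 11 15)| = 7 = |(2 11 15 7 6 14 4)|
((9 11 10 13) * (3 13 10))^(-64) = (13)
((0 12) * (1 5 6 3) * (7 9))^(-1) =(0 12)(1 3 6 5)(7 9)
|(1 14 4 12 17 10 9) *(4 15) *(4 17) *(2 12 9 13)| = 10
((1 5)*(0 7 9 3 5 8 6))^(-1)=(0 6 8 1 5 3 9 7)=((0 7 9 3 5 1 8 6))^(-1)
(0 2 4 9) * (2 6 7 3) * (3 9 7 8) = (0 6 8 3 2 4 7 9) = [6, 1, 4, 2, 7, 5, 8, 9, 3, 0]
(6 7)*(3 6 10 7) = (3 6)(7 10) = [0, 1, 2, 6, 4, 5, 3, 10, 8, 9, 7]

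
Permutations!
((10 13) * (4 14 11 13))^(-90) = ((4 14 11 13 10))^(-90) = (14)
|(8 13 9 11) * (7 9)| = 5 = |(7 9 11 8 13)|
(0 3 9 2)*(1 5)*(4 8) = (0 3 9 2)(1 5)(4 8) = [3, 5, 0, 9, 8, 1, 6, 7, 4, 2]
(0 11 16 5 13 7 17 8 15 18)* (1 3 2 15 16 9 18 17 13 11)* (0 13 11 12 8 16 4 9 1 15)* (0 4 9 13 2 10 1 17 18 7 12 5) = (0 15 18 2 4 13 12 8 9 7 11 17 16)(1 3 10) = [15, 3, 4, 10, 13, 5, 6, 11, 9, 7, 1, 17, 8, 12, 14, 18, 0, 16, 2]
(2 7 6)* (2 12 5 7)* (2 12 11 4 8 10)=(2 12 5 7 6 11 4 8 10)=[0, 1, 12, 3, 8, 7, 11, 6, 10, 9, 2, 4, 5]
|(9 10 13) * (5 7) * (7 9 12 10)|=3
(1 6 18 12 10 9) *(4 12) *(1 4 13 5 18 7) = [0, 6, 2, 3, 12, 18, 7, 1, 8, 4, 9, 11, 10, 5, 14, 15, 16, 17, 13] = (1 6 7)(4 12 10 9)(5 18 13)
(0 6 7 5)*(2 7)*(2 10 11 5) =(0 6 10 11 5)(2 7) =[6, 1, 7, 3, 4, 0, 10, 2, 8, 9, 11, 5]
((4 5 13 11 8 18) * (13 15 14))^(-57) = (4 18 8 11 13 14 15 5)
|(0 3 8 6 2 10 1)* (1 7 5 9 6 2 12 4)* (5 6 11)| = 30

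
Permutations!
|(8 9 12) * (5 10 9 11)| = 6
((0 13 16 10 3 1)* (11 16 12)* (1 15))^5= (0 10 13 3 12 15 11 1 16)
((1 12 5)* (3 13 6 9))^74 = (1 5 12)(3 6)(9 13)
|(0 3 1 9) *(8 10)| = 4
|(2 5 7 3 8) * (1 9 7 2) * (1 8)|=4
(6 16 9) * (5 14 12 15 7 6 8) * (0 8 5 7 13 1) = (0 8 7 6 16 9 5 14 12 15 13 1) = [8, 0, 2, 3, 4, 14, 16, 6, 7, 5, 10, 11, 15, 1, 12, 13, 9]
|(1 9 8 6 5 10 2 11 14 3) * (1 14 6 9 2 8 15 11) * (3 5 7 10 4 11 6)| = |(1 2)(3 14 5 4 11)(6 7 10 8 9 15)| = 30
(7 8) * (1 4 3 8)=(1 4 3 8 7)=[0, 4, 2, 8, 3, 5, 6, 1, 7]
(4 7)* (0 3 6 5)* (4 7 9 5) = (0 3 6 4 9 5) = [3, 1, 2, 6, 9, 0, 4, 7, 8, 5]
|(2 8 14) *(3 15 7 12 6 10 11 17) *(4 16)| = 24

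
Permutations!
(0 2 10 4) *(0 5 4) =(0 2 10)(4 5) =[2, 1, 10, 3, 5, 4, 6, 7, 8, 9, 0]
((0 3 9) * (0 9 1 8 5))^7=((9)(0 3 1 8 5))^7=(9)(0 1 5 3 8)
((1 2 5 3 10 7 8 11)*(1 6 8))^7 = (1 2 5 3 10 7)(6 8 11)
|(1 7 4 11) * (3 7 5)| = 6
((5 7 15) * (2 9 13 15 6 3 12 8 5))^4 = (15)(3 7 8)(5 12 6)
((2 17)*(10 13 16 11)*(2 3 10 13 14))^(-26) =(2 14 10 3 17)(11 13 16)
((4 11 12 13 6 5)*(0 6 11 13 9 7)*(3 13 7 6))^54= ((0 3 13 11 12 9 6 5 4 7))^54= (0 12 4 13 6)(3 9 7 11 5)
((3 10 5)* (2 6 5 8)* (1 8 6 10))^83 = ((1 8 2 10 6 5 3))^83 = (1 3 5 6 10 2 8)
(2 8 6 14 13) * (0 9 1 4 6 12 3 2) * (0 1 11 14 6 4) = [9, 0, 8, 2, 4, 5, 6, 7, 12, 11, 10, 14, 3, 1, 13] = (0 9 11 14 13 1)(2 8 12 3)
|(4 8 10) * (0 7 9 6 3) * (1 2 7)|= 21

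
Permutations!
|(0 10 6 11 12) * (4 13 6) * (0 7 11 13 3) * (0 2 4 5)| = 6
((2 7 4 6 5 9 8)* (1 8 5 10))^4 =((1 8 2 7 4 6 10)(5 9))^4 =(1 4 8 6 2 10 7)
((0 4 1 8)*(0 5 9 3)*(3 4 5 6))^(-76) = (0 1)(3 4)(5 8)(6 9)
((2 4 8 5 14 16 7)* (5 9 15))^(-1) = ((2 4 8 9 15 5 14 16 7))^(-1) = (2 7 16 14 5 15 9 8 4)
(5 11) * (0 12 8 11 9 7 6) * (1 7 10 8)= (0 12 1 7 6)(5 9 10 8 11)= [12, 7, 2, 3, 4, 9, 0, 6, 11, 10, 8, 5, 1]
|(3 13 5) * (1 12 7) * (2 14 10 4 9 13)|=24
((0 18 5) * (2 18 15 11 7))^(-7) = ((0 15 11 7 2 18 5))^(-7) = (18)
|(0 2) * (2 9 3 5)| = |(0 9 3 5 2)| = 5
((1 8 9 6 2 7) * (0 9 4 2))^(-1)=(0 6 9)(1 7 2 4 8)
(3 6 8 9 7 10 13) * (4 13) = (3 6 8 9 7 10 4 13) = [0, 1, 2, 6, 13, 5, 8, 10, 9, 7, 4, 11, 12, 3]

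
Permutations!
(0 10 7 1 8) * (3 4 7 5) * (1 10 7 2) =(0 7 10 5 3 4 2 1 8) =[7, 8, 1, 4, 2, 3, 6, 10, 0, 9, 5]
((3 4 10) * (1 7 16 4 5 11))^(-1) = (1 11 5 3 10 4 16 7)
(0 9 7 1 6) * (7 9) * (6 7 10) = (0 10 6)(1 7) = [10, 7, 2, 3, 4, 5, 0, 1, 8, 9, 6]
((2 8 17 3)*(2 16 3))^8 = (2 17 8)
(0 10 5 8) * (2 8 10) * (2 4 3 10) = [4, 1, 8, 10, 3, 2, 6, 7, 0, 9, 5] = (0 4 3 10 5 2 8)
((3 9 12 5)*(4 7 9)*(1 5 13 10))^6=((1 5 3 4 7 9 12 13 10))^6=(1 12 4)(3 10 9)(5 13 7)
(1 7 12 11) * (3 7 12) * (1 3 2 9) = (1 12 11 3 7 2 9) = [0, 12, 9, 7, 4, 5, 6, 2, 8, 1, 10, 3, 11]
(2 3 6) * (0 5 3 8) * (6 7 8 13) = [5, 1, 13, 7, 4, 3, 2, 8, 0, 9, 10, 11, 12, 6] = (0 5 3 7 8)(2 13 6)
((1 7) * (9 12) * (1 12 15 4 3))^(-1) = (1 3 4 15 9 12 7)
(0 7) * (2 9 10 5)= (0 7)(2 9 10 5)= [7, 1, 9, 3, 4, 2, 6, 0, 8, 10, 5]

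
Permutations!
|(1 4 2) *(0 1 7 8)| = 6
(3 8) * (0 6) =(0 6)(3 8) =[6, 1, 2, 8, 4, 5, 0, 7, 3]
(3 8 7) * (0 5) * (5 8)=[8, 1, 2, 5, 4, 0, 6, 3, 7]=(0 8 7 3 5)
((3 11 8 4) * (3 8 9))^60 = (11)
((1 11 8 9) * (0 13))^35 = (0 13)(1 9 8 11)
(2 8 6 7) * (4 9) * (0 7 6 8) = [7, 1, 0, 3, 9, 5, 6, 2, 8, 4] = (0 7 2)(4 9)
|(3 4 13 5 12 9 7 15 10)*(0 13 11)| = |(0 13 5 12 9 7 15 10 3 4 11)| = 11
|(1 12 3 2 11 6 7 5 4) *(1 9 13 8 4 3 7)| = |(1 12 7 5 3 2 11 6)(4 9 13 8)| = 8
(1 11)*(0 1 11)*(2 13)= [1, 0, 13, 3, 4, 5, 6, 7, 8, 9, 10, 11, 12, 2]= (0 1)(2 13)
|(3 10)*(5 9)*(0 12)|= 2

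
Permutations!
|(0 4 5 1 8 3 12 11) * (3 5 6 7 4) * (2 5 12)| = 24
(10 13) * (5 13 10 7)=(5 13 7)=[0, 1, 2, 3, 4, 13, 6, 5, 8, 9, 10, 11, 12, 7]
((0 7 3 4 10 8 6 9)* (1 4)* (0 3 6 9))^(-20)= ((0 7 6)(1 4 10 8 9 3))^(-20)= (0 7 6)(1 9 10)(3 8 4)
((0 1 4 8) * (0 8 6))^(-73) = (8)(0 6 4 1)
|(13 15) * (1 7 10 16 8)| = 10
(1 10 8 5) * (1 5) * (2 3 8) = (1 10 2 3 8) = [0, 10, 3, 8, 4, 5, 6, 7, 1, 9, 2]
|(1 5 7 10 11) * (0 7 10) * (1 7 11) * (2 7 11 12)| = 12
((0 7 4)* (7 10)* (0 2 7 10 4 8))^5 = ((10)(0 4 2 7 8))^5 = (10)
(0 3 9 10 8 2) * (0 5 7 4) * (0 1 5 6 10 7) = (0 3 9 7 4 1 5)(2 6 10 8) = [3, 5, 6, 9, 1, 0, 10, 4, 2, 7, 8]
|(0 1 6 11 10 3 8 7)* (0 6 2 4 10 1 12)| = 18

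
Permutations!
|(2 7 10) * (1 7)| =4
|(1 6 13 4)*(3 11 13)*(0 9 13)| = |(0 9 13 4 1 6 3 11)| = 8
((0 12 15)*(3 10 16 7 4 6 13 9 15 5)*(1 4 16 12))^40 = ((0 1 4 6 13 9 15)(3 10 12 5)(7 16))^40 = (16)(0 9 6 1 15 13 4)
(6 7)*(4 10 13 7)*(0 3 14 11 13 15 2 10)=(0 3 14 11 13 7 6 4)(2 10 15)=[3, 1, 10, 14, 0, 5, 4, 6, 8, 9, 15, 13, 12, 7, 11, 2]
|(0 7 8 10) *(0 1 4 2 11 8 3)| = 6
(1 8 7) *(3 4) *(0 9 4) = (0 9 4 3)(1 8 7) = [9, 8, 2, 0, 3, 5, 6, 1, 7, 4]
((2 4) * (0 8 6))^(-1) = (0 6 8)(2 4)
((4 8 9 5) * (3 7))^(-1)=(3 7)(4 5 9 8)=((3 7)(4 8 9 5))^(-1)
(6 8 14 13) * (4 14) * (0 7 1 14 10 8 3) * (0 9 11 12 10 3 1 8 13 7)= [0, 14, 2, 9, 3, 5, 1, 8, 4, 11, 13, 12, 10, 6, 7]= (1 14 7 8 4 3 9 11 12 10 13 6)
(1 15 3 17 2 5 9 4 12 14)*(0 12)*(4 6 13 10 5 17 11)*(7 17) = (0 12 14 1 15 3 11 4)(2 7 17)(5 9 6 13 10) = [12, 15, 7, 11, 0, 9, 13, 17, 8, 6, 5, 4, 14, 10, 1, 3, 16, 2]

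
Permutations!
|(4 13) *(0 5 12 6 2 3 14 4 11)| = |(0 5 12 6 2 3 14 4 13 11)| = 10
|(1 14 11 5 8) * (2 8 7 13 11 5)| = 8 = |(1 14 5 7 13 11 2 8)|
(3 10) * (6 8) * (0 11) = [11, 1, 2, 10, 4, 5, 8, 7, 6, 9, 3, 0] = (0 11)(3 10)(6 8)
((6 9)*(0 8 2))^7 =((0 8 2)(6 9))^7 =(0 8 2)(6 9)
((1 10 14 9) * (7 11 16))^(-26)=(1 14)(7 11 16)(9 10)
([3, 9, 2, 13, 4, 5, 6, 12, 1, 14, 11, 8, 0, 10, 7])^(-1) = [12, 8, 2, 0, 4, 5, 6, 14, 11, 1, 13, 10, 7, 3, 9]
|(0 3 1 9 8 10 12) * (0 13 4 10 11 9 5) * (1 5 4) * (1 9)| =|(0 3 5)(1 4 10 12 13 9 8 11)| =24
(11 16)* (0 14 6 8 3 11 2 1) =(0 14 6 8 3 11 16 2 1) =[14, 0, 1, 11, 4, 5, 8, 7, 3, 9, 10, 16, 12, 13, 6, 15, 2]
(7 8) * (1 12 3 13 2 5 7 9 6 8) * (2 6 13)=[0, 12, 5, 2, 4, 7, 8, 1, 9, 13, 10, 11, 3, 6]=(1 12 3 2 5 7)(6 8 9 13)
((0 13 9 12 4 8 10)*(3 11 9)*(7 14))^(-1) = ((0 13 3 11 9 12 4 8 10)(7 14))^(-1) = (0 10 8 4 12 9 11 3 13)(7 14)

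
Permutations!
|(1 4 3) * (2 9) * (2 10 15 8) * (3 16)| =|(1 4 16 3)(2 9 10 15 8)| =20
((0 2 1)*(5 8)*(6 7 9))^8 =((0 2 1)(5 8)(6 7 9))^8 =(0 1 2)(6 9 7)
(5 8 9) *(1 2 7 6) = (1 2 7 6)(5 8 9) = [0, 2, 7, 3, 4, 8, 1, 6, 9, 5]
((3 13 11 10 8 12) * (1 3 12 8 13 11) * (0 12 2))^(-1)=(0 2 12)(1 13 10 11 3)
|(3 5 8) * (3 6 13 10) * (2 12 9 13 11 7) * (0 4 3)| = |(0 4 3 5 8 6 11 7 2 12 9 13 10)| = 13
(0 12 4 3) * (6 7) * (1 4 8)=[12, 4, 2, 0, 3, 5, 7, 6, 1, 9, 10, 11, 8]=(0 12 8 1 4 3)(6 7)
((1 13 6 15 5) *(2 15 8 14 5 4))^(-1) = (1 5 14 8 6 13)(2 4 15) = ((1 13 6 8 14 5)(2 15 4))^(-1)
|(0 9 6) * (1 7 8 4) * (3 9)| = |(0 3 9 6)(1 7 8 4)| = 4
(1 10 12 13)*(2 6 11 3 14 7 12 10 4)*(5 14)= [0, 4, 6, 5, 2, 14, 11, 12, 8, 9, 10, 3, 13, 1, 7]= (1 4 2 6 11 3 5 14 7 12 13)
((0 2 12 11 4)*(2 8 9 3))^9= ((0 8 9 3 2 12 11 4))^9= (0 8 9 3 2 12 11 4)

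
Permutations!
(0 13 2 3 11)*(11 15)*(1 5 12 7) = (0 13 2 3 15 11)(1 5 12 7) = [13, 5, 3, 15, 4, 12, 6, 1, 8, 9, 10, 0, 7, 2, 14, 11]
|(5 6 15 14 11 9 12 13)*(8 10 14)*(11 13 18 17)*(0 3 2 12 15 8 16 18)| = 12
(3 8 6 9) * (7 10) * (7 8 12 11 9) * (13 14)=[0, 1, 2, 12, 4, 5, 7, 10, 6, 3, 8, 9, 11, 14, 13]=(3 12 11 9)(6 7 10 8)(13 14)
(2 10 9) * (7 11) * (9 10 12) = [0, 1, 12, 3, 4, 5, 6, 11, 8, 2, 10, 7, 9] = (2 12 9)(7 11)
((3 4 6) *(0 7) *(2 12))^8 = (12)(3 6 4)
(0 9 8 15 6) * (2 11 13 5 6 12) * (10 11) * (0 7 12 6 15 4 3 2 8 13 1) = (0 9 13 5 15 6 7 12 8 4 3 2 10 11 1) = [9, 0, 10, 2, 3, 15, 7, 12, 4, 13, 11, 1, 8, 5, 14, 6]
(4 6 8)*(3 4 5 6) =(3 4)(5 6 8) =[0, 1, 2, 4, 3, 6, 8, 7, 5]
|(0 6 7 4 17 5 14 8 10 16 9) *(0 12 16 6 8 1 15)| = |(0 8 10 6 7 4 17 5 14 1 15)(9 12 16)| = 33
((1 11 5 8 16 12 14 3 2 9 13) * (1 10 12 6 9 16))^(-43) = (1 11 5 8)(2 6 13 12 3 16 9 10 14)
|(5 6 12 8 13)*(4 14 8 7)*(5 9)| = |(4 14 8 13 9 5 6 12 7)| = 9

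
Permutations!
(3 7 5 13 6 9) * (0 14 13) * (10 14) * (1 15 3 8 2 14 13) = [10, 15, 14, 7, 4, 0, 9, 5, 2, 8, 13, 11, 12, 6, 1, 3] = (0 10 13 6 9 8 2 14 1 15 3 7 5)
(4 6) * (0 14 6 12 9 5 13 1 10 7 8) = [14, 10, 2, 3, 12, 13, 4, 8, 0, 5, 7, 11, 9, 1, 6] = (0 14 6 4 12 9 5 13 1 10 7 8)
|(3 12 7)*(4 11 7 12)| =4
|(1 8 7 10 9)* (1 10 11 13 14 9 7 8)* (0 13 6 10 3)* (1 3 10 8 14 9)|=11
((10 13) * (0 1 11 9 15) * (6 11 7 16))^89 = (0 1 7 16 6 11 9 15)(10 13)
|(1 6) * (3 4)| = 2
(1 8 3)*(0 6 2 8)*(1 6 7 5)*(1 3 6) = (0 7 5 3 1)(2 8 6) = [7, 0, 8, 1, 4, 3, 2, 5, 6]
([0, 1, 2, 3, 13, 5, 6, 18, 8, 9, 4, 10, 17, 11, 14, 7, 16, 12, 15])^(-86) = (4 11)(7 18 15)(10 13)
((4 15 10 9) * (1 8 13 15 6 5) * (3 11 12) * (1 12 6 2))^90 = ((1 8 13 15 10 9 4 2)(3 11 6 5 12))^90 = (1 13 10 4)(2 8 15 9)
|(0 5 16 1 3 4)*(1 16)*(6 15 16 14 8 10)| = 30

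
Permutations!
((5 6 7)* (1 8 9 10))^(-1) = (1 10 9 8)(5 7 6)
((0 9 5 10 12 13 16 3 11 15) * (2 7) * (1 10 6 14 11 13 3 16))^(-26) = (16)(0 5 14 15 9 6 11)(1 13 3 12 10) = ((16)(0 9 5 6 14 11 15)(1 10 12 3 13)(2 7))^(-26)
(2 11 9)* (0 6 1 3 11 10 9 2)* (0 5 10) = (0 6 1 3 11 2)(5 10 9) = [6, 3, 0, 11, 4, 10, 1, 7, 8, 5, 9, 2]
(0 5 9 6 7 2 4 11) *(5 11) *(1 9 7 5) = (0 11)(1 9 6 5 7 2 4) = [11, 9, 4, 3, 1, 7, 5, 2, 8, 6, 10, 0]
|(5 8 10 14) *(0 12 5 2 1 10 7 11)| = 12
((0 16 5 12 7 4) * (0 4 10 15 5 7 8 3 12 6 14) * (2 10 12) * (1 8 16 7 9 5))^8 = (16)(1 3 10)(2 15 8)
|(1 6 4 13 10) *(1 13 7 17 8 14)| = 14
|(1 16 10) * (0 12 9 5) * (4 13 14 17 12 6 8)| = |(0 6 8 4 13 14 17 12 9 5)(1 16 10)| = 30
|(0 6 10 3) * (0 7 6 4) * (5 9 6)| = 6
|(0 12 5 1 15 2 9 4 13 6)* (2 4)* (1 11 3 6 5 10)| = 22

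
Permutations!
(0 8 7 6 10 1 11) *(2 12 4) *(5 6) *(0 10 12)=[8, 11, 0, 3, 2, 6, 12, 5, 7, 9, 1, 10, 4]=(0 8 7 5 6 12 4 2)(1 11 10)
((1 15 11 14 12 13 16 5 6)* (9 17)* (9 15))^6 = (1 12 9 13 17 16 15 5 11 6 14)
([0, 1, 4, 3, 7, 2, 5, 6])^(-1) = (2 5 6 7 4)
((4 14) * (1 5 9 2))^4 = (14)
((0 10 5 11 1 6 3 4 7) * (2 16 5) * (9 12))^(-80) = ((0 10 2 16 5 11 1 6 3 4 7)(9 12))^(-80) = (0 3 11 2 7 6 5 10 4 1 16)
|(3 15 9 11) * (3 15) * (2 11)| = |(2 11 15 9)| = 4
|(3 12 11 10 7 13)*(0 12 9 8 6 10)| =|(0 12 11)(3 9 8 6 10 7 13)| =21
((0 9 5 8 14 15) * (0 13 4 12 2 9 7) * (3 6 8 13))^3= (0 7)(2 13)(3 14 6 15 8)(4 9)(5 12)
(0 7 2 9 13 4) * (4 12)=(0 7 2 9 13 12 4)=[7, 1, 9, 3, 0, 5, 6, 2, 8, 13, 10, 11, 4, 12]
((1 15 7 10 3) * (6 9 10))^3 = ((1 15 7 6 9 10 3))^3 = (1 6 3 7 10 15 9)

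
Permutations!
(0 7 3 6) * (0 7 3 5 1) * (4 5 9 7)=(0 3 6 4 5 1)(7 9)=[3, 0, 2, 6, 5, 1, 4, 9, 8, 7]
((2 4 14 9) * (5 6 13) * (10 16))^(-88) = (16)(5 13 6)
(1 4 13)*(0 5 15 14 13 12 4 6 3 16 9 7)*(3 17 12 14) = (0 5 15 3 16 9 7)(1 6 17 12 4 14 13) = [5, 6, 2, 16, 14, 15, 17, 0, 8, 7, 10, 11, 4, 1, 13, 3, 9, 12]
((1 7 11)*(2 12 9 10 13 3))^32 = ((1 7 11)(2 12 9 10 13 3))^32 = (1 11 7)(2 9 13)(3 12 10)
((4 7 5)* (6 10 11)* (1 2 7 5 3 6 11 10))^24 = (11)(1 6 3 7 2)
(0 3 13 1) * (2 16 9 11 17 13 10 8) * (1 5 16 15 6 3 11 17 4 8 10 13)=(0 11 4 8 2 15 6 3 13 5 16 9 17 1)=[11, 0, 15, 13, 8, 16, 3, 7, 2, 17, 10, 4, 12, 5, 14, 6, 9, 1]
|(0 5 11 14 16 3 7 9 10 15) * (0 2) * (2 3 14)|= |(0 5 11 2)(3 7 9 10 15)(14 16)|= 20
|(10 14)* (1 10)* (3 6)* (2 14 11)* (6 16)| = 15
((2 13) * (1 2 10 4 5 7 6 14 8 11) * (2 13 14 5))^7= (1 11 8 14 2 4 10 13)(5 7 6)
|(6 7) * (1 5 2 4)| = |(1 5 2 4)(6 7)| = 4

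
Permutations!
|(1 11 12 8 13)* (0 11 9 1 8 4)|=|(0 11 12 4)(1 9)(8 13)|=4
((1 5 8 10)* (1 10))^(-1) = ((10)(1 5 8))^(-1) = (10)(1 8 5)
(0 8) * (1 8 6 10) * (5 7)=(0 6 10 1 8)(5 7)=[6, 8, 2, 3, 4, 7, 10, 5, 0, 9, 1]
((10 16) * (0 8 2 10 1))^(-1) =(0 1 16 10 2 8)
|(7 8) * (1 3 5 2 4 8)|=|(1 3 5 2 4 8 7)|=7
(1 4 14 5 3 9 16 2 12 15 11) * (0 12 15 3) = (0 12 3 9 16 2 15 11 1 4 14 5) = [12, 4, 15, 9, 14, 0, 6, 7, 8, 16, 10, 1, 3, 13, 5, 11, 2]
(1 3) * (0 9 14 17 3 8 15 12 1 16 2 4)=[9, 8, 4, 16, 0, 5, 6, 7, 15, 14, 10, 11, 1, 13, 17, 12, 2, 3]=(0 9 14 17 3 16 2 4)(1 8 15 12)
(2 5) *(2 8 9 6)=(2 5 8 9 6)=[0, 1, 5, 3, 4, 8, 2, 7, 9, 6]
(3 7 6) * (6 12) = (3 7 12 6) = [0, 1, 2, 7, 4, 5, 3, 12, 8, 9, 10, 11, 6]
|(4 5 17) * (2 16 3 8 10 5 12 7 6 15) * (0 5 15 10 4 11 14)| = |(0 5 17 11 14)(2 16 3 8 4 12 7 6 10 15)| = 10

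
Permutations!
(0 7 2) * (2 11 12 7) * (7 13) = (0 2)(7 11 12 13) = [2, 1, 0, 3, 4, 5, 6, 11, 8, 9, 10, 12, 13, 7]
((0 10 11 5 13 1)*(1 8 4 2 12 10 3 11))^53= (0 10 2 8 5 3 1 12 4 13 11)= ((0 3 11 5 13 8 4 2 12 10 1))^53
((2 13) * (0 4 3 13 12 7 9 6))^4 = ((0 4 3 13 2 12 7 9 6))^4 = (0 2 6 13 9 3 7 4 12)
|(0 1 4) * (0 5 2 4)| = |(0 1)(2 4 5)| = 6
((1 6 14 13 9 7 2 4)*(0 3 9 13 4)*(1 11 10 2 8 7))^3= ((0 3 9 1 6 14 4 11 10 2)(7 8))^3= (0 1 4 2 9 14 10 3 6 11)(7 8)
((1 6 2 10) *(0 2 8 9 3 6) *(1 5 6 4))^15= (0 8)(1 6)(2 9)(3 10)(4 5)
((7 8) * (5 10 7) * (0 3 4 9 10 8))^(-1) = (0 7 10 9 4 3)(5 8)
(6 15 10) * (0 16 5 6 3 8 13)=(0 16 5 6 15 10 3 8 13)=[16, 1, 2, 8, 4, 6, 15, 7, 13, 9, 3, 11, 12, 0, 14, 10, 5]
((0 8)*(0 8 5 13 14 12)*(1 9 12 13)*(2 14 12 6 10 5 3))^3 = (0 14)(1 10 9 5 6)(2 12)(3 13) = ((0 3 2 14 13 12)(1 9 6 10 5))^3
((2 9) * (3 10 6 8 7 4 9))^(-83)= (2 7 10 9 8 3 4 6)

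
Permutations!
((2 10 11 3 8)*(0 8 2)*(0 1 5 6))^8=(11)(0 5 8 6 1)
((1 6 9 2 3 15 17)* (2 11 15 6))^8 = (17)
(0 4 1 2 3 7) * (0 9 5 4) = (1 2 3 7 9 5 4) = [0, 2, 3, 7, 1, 4, 6, 9, 8, 5]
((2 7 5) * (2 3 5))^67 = ((2 7)(3 5))^67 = (2 7)(3 5)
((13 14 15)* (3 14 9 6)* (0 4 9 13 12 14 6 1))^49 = ((0 4 9 1)(3 6)(12 14 15))^49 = (0 4 9 1)(3 6)(12 14 15)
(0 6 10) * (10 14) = (0 6 14 10) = [6, 1, 2, 3, 4, 5, 14, 7, 8, 9, 0, 11, 12, 13, 10]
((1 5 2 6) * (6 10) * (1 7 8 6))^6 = (1 2)(5 10)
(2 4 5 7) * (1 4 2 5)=(1 4)(5 7)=[0, 4, 2, 3, 1, 7, 6, 5]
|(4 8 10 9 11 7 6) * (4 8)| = 6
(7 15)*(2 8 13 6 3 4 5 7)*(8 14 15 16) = (2 14 15)(3 4 5 7 16 8 13 6) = [0, 1, 14, 4, 5, 7, 3, 16, 13, 9, 10, 11, 12, 6, 15, 2, 8]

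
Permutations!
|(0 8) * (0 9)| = |(0 8 9)| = 3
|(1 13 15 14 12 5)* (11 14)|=|(1 13 15 11 14 12 5)|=7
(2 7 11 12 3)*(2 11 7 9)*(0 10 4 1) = (0 10 4 1)(2 9)(3 11 12) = [10, 0, 9, 11, 1, 5, 6, 7, 8, 2, 4, 12, 3]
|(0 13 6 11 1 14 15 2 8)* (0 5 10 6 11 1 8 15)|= |(0 13 11 8 5 10 6 1 14)(2 15)|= 18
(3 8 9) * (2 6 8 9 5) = [0, 1, 6, 9, 4, 2, 8, 7, 5, 3] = (2 6 8 5)(3 9)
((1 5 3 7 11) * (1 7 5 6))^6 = (11)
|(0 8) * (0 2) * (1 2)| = 4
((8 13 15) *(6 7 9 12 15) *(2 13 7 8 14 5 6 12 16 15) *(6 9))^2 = (2 12 13)(5 16 14 9 15)(6 7 8) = ((2 13 12)(5 9 16 15 14)(6 8 7))^2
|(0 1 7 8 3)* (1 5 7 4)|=|(0 5 7 8 3)(1 4)|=10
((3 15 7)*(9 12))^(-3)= (15)(9 12)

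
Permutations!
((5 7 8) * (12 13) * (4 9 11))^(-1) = ((4 9 11)(5 7 8)(12 13))^(-1) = (4 11 9)(5 8 7)(12 13)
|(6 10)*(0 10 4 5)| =|(0 10 6 4 5)| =5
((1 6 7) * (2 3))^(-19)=((1 6 7)(2 3))^(-19)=(1 7 6)(2 3)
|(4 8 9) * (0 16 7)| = 3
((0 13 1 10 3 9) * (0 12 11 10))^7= (0 13 1)(3 12 10 9 11)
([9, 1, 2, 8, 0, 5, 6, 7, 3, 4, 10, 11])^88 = (11)(0 9 4)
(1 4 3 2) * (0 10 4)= (0 10 4 3 2 1)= [10, 0, 1, 2, 3, 5, 6, 7, 8, 9, 4]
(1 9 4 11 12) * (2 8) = (1 9 4 11 12)(2 8) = [0, 9, 8, 3, 11, 5, 6, 7, 2, 4, 10, 12, 1]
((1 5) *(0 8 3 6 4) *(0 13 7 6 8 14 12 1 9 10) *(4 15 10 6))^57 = (0 1 6)(3 8)(5 15 14)(9 10 12)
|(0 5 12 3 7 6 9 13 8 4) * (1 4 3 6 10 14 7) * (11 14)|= 20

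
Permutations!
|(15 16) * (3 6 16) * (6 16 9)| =6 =|(3 16 15)(6 9)|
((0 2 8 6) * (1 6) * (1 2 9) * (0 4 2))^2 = ((0 9 1 6 4 2 8))^2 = (0 1 4 8 9 6 2)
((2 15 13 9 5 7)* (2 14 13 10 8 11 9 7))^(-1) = (2 5 9 11 8 10 15)(7 13 14)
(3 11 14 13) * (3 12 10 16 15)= (3 11 14 13 12 10 16 15)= [0, 1, 2, 11, 4, 5, 6, 7, 8, 9, 16, 14, 10, 12, 13, 3, 15]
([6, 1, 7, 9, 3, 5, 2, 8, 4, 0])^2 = (0 2 8 3)(4 9 6 7)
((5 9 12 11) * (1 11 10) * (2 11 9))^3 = ((1 9 12 10)(2 11 5))^3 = (1 10 12 9)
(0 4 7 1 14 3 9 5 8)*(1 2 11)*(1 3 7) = (0 4 1 14 7 2 11 3 9 5 8) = [4, 14, 11, 9, 1, 8, 6, 2, 0, 5, 10, 3, 12, 13, 7]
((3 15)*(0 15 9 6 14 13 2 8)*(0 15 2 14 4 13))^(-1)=((0 2 8 15 3 9 6 4 13 14))^(-1)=(0 14 13 4 6 9 3 15 8 2)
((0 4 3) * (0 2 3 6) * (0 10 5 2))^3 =((0 4 6 10 5 2 3))^3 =(0 10 3 6 2 4 5)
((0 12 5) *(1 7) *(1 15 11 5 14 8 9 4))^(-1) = (0 5 11 15 7 1 4 9 8 14 12)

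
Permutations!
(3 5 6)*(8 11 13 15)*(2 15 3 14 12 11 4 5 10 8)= [0, 1, 15, 10, 5, 6, 14, 7, 4, 9, 8, 13, 11, 3, 12, 2]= (2 15)(3 10 8 4 5 6 14 12 11 13)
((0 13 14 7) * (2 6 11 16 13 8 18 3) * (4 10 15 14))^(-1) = (0 7 14 15 10 4 13 16 11 6 2 3 18 8)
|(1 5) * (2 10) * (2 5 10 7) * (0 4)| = |(0 4)(1 10 5)(2 7)| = 6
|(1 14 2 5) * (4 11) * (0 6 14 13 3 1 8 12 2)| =12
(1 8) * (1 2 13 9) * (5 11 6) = (1 8 2 13 9)(5 11 6) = [0, 8, 13, 3, 4, 11, 5, 7, 2, 1, 10, 6, 12, 9]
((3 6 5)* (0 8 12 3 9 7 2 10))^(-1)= ((0 8 12 3 6 5 9 7 2 10))^(-1)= (0 10 2 7 9 5 6 3 12 8)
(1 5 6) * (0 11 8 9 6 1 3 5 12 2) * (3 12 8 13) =(0 11 13 3 5 1 8 9 6 12 2) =[11, 8, 0, 5, 4, 1, 12, 7, 9, 6, 10, 13, 2, 3]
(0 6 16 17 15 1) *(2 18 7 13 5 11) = (0 6 16 17 15 1)(2 18 7 13 5 11) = [6, 0, 18, 3, 4, 11, 16, 13, 8, 9, 10, 2, 12, 5, 14, 1, 17, 15, 7]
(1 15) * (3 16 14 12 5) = (1 15)(3 16 14 12 5) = [0, 15, 2, 16, 4, 3, 6, 7, 8, 9, 10, 11, 5, 13, 12, 1, 14]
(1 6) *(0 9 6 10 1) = (0 9 6)(1 10) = [9, 10, 2, 3, 4, 5, 0, 7, 8, 6, 1]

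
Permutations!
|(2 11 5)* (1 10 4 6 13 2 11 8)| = 14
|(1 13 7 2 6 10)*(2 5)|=|(1 13 7 5 2 6 10)|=7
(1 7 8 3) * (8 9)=(1 7 9 8 3)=[0, 7, 2, 1, 4, 5, 6, 9, 3, 8]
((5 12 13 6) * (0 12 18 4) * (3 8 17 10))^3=(0 6 4 13 18 12 5)(3 10 17 8)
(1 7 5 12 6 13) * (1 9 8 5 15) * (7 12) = [0, 12, 2, 3, 4, 7, 13, 15, 5, 8, 10, 11, 6, 9, 14, 1] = (1 12 6 13 9 8 5 7 15)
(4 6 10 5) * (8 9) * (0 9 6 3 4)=[9, 1, 2, 4, 3, 0, 10, 7, 6, 8, 5]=(0 9 8 6 10 5)(3 4)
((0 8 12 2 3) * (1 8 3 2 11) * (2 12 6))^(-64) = (1 6 12)(2 11 8)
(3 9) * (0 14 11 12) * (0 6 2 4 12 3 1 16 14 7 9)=(0 7 9 1 16 14 11 3)(2 4 12 6)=[7, 16, 4, 0, 12, 5, 2, 9, 8, 1, 10, 3, 6, 13, 11, 15, 14]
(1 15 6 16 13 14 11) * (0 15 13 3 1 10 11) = (0 15 6 16 3 1 13 14)(10 11) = [15, 13, 2, 1, 4, 5, 16, 7, 8, 9, 11, 10, 12, 14, 0, 6, 3]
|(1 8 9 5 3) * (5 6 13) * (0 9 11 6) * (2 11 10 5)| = 20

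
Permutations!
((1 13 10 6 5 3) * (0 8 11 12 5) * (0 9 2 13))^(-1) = ((0 8 11 12 5 3 1)(2 13 10 6 9))^(-1) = (0 1 3 5 12 11 8)(2 9 6 10 13)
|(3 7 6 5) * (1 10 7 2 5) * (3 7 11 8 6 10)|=|(1 3 2 5 7 10 11 8 6)|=9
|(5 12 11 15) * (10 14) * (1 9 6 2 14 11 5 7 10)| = 20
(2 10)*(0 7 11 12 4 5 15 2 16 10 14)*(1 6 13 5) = (0 7 11 12 4 1 6 13 5 15 2 14)(10 16) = [7, 6, 14, 3, 1, 15, 13, 11, 8, 9, 16, 12, 4, 5, 0, 2, 10]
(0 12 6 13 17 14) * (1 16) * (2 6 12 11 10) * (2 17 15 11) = (0 2 6 13 15 11 10 17 14)(1 16) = [2, 16, 6, 3, 4, 5, 13, 7, 8, 9, 17, 10, 12, 15, 0, 11, 1, 14]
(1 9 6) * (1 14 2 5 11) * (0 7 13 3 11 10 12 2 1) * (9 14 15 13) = [7, 14, 5, 11, 4, 10, 15, 9, 8, 6, 12, 0, 2, 3, 1, 13] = (0 7 9 6 15 13 3 11)(1 14)(2 5 10 12)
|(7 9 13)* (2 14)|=6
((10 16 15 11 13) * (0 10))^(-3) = ((0 10 16 15 11 13))^(-3) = (0 15)(10 11)(13 16)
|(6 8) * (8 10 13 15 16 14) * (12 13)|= |(6 10 12 13 15 16 14 8)|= 8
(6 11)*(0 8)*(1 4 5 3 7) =(0 8)(1 4 5 3 7)(6 11) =[8, 4, 2, 7, 5, 3, 11, 1, 0, 9, 10, 6]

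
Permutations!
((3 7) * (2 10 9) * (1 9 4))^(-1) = ((1 9 2 10 4)(3 7))^(-1) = (1 4 10 2 9)(3 7)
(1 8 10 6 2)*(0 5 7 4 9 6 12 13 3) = (0 5 7 4 9 6 2 1 8 10 12 13 3) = [5, 8, 1, 0, 9, 7, 2, 4, 10, 6, 12, 11, 13, 3]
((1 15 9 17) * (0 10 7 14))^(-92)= (17)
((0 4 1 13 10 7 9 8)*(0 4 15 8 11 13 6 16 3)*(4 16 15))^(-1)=((0 4 1 6 15 8 16 3)(7 9 11 13 10))^(-1)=(0 3 16 8 15 6 1 4)(7 10 13 11 9)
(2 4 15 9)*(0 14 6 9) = [14, 1, 4, 3, 15, 5, 9, 7, 8, 2, 10, 11, 12, 13, 6, 0] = (0 14 6 9 2 4 15)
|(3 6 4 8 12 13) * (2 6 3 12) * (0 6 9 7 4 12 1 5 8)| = 11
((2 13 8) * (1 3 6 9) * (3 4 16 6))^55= (16)(2 13 8)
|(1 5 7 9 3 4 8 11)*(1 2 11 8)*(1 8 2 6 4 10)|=|(1 5 7 9 3 10)(2 11 6 4 8)|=30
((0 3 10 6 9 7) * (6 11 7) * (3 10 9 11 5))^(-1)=(0 7 11 6 9 3 5 10)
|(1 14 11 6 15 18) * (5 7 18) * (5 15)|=7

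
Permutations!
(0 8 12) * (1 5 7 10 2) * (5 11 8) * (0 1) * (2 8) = (0 5 7 10 8 12 1 11 2) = [5, 11, 0, 3, 4, 7, 6, 10, 12, 9, 8, 2, 1]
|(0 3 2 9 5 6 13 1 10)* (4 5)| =10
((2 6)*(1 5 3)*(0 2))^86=((0 2 6)(1 5 3))^86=(0 6 2)(1 3 5)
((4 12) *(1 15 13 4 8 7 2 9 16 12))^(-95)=(1 15 13 4)(2 9 16 12 8 7)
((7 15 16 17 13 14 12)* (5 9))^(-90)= (7 15 16 17 13 14 12)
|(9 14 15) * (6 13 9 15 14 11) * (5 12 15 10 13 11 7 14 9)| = |(5 12 15 10 13)(6 11)(7 14 9)| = 30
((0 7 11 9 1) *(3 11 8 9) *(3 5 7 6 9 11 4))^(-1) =(0 1 9 6)(3 4)(5 11 8 7)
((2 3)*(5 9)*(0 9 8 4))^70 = ((0 9 5 8 4)(2 3))^70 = (9)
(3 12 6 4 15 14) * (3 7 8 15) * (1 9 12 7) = (1 9 12 6 4 3 7 8 15 14) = [0, 9, 2, 7, 3, 5, 4, 8, 15, 12, 10, 11, 6, 13, 1, 14]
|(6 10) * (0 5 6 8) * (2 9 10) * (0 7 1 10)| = 20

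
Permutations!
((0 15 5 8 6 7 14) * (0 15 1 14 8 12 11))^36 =(0 1 14 15 5 12 11)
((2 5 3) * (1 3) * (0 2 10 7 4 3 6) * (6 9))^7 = ((0 2 5 1 9 6)(3 10 7 4))^7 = (0 2 5 1 9 6)(3 4 7 10)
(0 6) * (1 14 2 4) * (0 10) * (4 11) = (0 6 10)(1 14 2 11 4) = [6, 14, 11, 3, 1, 5, 10, 7, 8, 9, 0, 4, 12, 13, 2]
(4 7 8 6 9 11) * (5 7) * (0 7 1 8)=(0 7)(1 8 6 9 11 4 5)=[7, 8, 2, 3, 5, 1, 9, 0, 6, 11, 10, 4]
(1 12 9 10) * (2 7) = (1 12 9 10)(2 7) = [0, 12, 7, 3, 4, 5, 6, 2, 8, 10, 1, 11, 9]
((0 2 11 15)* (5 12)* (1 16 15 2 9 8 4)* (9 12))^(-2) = (0 16 4 9 12 15 1 8 5)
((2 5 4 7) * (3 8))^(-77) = (2 7 4 5)(3 8)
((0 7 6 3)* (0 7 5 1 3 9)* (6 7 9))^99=(0 9 3 1 5)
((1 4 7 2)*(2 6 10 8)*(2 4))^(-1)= (1 2)(4 8 10 6 7)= ((1 2)(4 7 6 10 8))^(-1)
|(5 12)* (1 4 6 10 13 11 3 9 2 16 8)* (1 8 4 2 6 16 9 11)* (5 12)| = |(1 2 9 6 10 13)(3 11)(4 16)| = 6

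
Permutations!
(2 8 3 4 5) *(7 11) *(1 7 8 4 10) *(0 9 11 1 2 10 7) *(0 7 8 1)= (0 9 11 1 7)(2 4 5 10)(3 8)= [9, 7, 4, 8, 5, 10, 6, 0, 3, 11, 2, 1]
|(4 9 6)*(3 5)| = |(3 5)(4 9 6)| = 6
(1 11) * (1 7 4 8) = (1 11 7 4 8) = [0, 11, 2, 3, 8, 5, 6, 4, 1, 9, 10, 7]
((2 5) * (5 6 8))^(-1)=(2 5 8 6)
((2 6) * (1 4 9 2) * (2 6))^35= ((1 4 9 6))^35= (1 6 9 4)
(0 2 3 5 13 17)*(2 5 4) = (0 5 13 17)(2 3 4) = [5, 1, 3, 4, 2, 13, 6, 7, 8, 9, 10, 11, 12, 17, 14, 15, 16, 0]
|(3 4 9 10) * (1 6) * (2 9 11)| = |(1 6)(2 9 10 3 4 11)| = 6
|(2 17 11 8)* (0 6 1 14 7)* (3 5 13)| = 60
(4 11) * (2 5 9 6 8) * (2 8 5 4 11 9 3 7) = (11)(2 4 9 6 5 3 7) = [0, 1, 4, 7, 9, 3, 5, 2, 8, 6, 10, 11]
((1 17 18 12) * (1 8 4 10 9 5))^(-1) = ((1 17 18 12 8 4 10 9 5))^(-1) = (1 5 9 10 4 8 12 18 17)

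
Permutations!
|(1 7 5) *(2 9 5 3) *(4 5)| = 7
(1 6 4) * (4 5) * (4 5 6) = (6)(1 4) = [0, 4, 2, 3, 1, 5, 6]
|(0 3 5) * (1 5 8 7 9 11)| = |(0 3 8 7 9 11 1 5)| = 8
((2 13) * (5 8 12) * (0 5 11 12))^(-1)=(0 8 5)(2 13)(11 12)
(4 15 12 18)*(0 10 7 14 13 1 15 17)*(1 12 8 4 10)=(0 1 15 8 4 17)(7 14 13 12 18 10)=[1, 15, 2, 3, 17, 5, 6, 14, 4, 9, 7, 11, 18, 12, 13, 8, 16, 0, 10]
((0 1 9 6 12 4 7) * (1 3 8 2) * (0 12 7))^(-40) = ((0 3 8 2 1 9 6 7 12 4))^(-40) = (12)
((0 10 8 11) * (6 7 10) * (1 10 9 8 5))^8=(0 7 8)(1 5 10)(6 9 11)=((0 6 7 9 8 11)(1 10 5))^8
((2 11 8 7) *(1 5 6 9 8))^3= ((1 5 6 9 8 7 2 11))^3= (1 9 2 5 8 11 6 7)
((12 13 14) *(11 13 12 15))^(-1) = ((11 13 14 15))^(-1) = (11 15 14 13)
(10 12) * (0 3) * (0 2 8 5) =(0 3 2 8 5)(10 12) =[3, 1, 8, 2, 4, 0, 6, 7, 5, 9, 12, 11, 10]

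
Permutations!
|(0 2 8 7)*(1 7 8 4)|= 5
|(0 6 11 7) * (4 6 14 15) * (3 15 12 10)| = |(0 14 12 10 3 15 4 6 11 7)| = 10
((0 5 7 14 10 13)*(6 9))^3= (0 14)(5 10)(6 9)(7 13)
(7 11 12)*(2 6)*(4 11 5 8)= [0, 1, 6, 3, 11, 8, 2, 5, 4, 9, 10, 12, 7]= (2 6)(4 11 12 7 5 8)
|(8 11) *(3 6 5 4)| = 4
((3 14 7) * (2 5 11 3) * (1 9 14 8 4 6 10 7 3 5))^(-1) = ((1 9 14 3 8 4 6 10 7 2)(5 11))^(-1) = (1 2 7 10 6 4 8 3 14 9)(5 11)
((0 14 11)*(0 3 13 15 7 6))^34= (0 11 13 7)(3 15 6 14)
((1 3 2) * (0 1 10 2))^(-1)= (0 3 1)(2 10)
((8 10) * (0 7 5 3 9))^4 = (10)(0 9 3 5 7)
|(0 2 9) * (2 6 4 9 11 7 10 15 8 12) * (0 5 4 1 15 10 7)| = 24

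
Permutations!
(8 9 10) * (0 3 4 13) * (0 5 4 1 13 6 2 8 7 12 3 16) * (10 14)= [16, 13, 8, 1, 6, 4, 2, 12, 9, 14, 7, 11, 3, 5, 10, 15, 0]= (0 16)(1 13 5 4 6 2 8 9 14 10 7 12 3)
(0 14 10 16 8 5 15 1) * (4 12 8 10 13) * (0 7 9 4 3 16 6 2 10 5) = (0 14 13 3 16 5 15 1 7 9 4 12 8)(2 10 6) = [14, 7, 10, 16, 12, 15, 2, 9, 0, 4, 6, 11, 8, 3, 13, 1, 5]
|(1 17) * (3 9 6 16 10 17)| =7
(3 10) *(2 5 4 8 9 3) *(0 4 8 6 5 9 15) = (0 4 6 5 8 15)(2 9 3 10) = [4, 1, 9, 10, 6, 8, 5, 7, 15, 3, 2, 11, 12, 13, 14, 0]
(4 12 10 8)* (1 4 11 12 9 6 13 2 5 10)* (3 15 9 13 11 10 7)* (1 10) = (1 4 13 2 5 7 3 15 9 6 11 12 10 8) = [0, 4, 5, 15, 13, 7, 11, 3, 1, 6, 8, 12, 10, 2, 14, 9]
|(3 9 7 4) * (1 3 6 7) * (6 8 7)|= 3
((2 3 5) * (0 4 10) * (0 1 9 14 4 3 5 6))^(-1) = (0 6 3)(1 10 4 14 9)(2 5) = ((0 3 6)(1 9 14 4 10)(2 5))^(-1)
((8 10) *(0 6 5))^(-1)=((0 6 5)(8 10))^(-1)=(0 5 6)(8 10)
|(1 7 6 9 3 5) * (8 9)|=7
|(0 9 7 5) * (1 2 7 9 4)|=|(9)(0 4 1 2 7 5)|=6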